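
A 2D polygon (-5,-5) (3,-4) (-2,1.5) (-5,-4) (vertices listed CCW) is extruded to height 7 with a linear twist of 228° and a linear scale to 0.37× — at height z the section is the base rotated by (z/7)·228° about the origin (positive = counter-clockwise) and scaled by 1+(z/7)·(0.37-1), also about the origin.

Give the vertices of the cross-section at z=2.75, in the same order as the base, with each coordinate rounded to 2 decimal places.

t = z/height = 2.75/7 = 0.392857
s = 1 + (scale-1)·z/height = 1 + (0.37-1)·2.75/7 = 0.752500
θ = twist·z/height = 228°·2.75/7 = 89.5714° = 1.563316 rad
cos θ = 0.007480, sin θ = 0.999972 (intermediates below are computed at full precision and shown rounded to 5 d.p.)
v1: (-5,-5) → rotate → (4.96246,-5.03726) → ×s → (3.73425,-3.79054) → (3.73,-3.79)
v2: (3,-4) → rotate → (4.02233,2.97000) → ×s → (3.02680,2.23492) → (3.03,2.23)
v3: (-2,1.5) → rotate → (-1.51492,-1.98872) → ×s → (-1.13998,-1.49651) → (-1.14,-1.50)
v4: (-5,-4) → rotate → (3.96249,-5.02978) → ×s → (2.98177,-3.78491) → (2.98,-3.78)

Cross-section at z=2.75: (3.73,-3.79) (3.03,2.23) (-1.14,-1.50) (2.98,-3.78)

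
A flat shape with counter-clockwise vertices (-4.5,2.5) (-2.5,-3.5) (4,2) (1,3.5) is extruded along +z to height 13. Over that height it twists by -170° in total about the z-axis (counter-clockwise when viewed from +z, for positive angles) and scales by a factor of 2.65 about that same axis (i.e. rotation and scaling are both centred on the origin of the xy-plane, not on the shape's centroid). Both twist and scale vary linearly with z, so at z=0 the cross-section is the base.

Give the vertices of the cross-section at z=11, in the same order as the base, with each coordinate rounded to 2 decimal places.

t = z/height = 11/13 = 0.846154
s = 1 + (scale-1)·z/height = 1 + (2.65-1)·11/13 = 2.396154
θ = twist·z/height = -170°·11/13 = -143.8462° = -2.510589 rad
cos θ = -0.807436, sin θ = -0.589955 (intermediates below are computed at full precision and shown rounded to 5 d.p.)
v1: (-4.5,2.5) → rotate → (5.10835,0.63621) → ×s → (12.24039,1.52446) → (12.24,1.52)
v2: (-2.5,-3.5) → rotate → (-0.04625,4.30091) → ×s → (-0.11083,10.30565) → (-0.11,10.31)
v3: (4,2) → rotate → (-2.04983,-3.97469) → ×s → (-4.91171,-9.52398) → (-4.91,-9.52)
v4: (1,3.5) → rotate → (1.25741,-3.41598) → ×s → (3.01294,-8.18522) → (3.01,-8.19)

Cross-section at z=11: (12.24,1.52) (-0.11,10.31) (-4.91,-9.52) (3.01,-8.19)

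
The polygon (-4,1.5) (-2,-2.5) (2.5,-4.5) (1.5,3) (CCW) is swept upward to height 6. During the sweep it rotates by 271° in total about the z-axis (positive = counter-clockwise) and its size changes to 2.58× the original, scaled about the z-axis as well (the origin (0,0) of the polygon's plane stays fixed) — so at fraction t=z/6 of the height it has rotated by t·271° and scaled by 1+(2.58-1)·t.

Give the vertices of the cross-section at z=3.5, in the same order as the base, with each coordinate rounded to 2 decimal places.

t = z/height = 3.5/6 = 0.583333
s = 1 + (scale-1)·z/height = 1 + (2.58-1)·3.5/6 = 1.921667
θ = twist·z/height = 271°·3.5/6 = 158.0833° = 2.759075 rad
cos θ = -0.927728, sin θ = 0.373258 (intermediates below are computed at full precision and shown rounded to 5 d.p.)
v1: (-4,1.5) → rotate → (3.15102,-2.88462) → ×s → (6.05522,-5.54328) → (6.06,-5.54)
v2: (-2,-2.5) → rotate → (2.78860,1.57280) → ×s → (5.35876,3.02240) → (5.36,3.02)
v3: (2.5,-4.5) → rotate → (-0.63966,5.10792) → ×s → (-1.22921,9.81572) → (-1.23,9.82)
v4: (1.5,3) → rotate → (-2.51136,-2.22330) → ×s → (-4.82601,-4.27244) → (-4.83,-4.27)

Cross-section at z=3.5: (6.06,-5.54) (5.36,3.02) (-1.23,9.82) (-4.83,-4.27)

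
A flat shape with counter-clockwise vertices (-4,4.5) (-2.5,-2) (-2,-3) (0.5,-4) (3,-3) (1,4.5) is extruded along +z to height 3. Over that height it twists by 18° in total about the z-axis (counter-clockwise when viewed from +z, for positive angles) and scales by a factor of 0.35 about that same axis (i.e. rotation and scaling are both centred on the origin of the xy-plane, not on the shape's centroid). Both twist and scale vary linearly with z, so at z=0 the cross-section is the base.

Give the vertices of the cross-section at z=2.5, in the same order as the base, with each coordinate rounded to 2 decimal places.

t = z/height = 2.5/3 = 0.833333
s = 1 + (scale-1)·z/height = 1 + (0.35-1)·2.5/3 = 0.458333
θ = twist·z/height = 18°·2.5/3 = 15.0000° = 0.261799 rad
cos θ = 0.965926, sin θ = 0.258819 (intermediates below are computed at full precision and shown rounded to 5 d.p.)
v1: (-4,4.5) → rotate → (-5.02839,3.31139) → ×s → (-2.30468,1.51772) → (-2.30,1.52)
v2: (-2.5,-2) → rotate → (-1.89718,-2.57890) → ×s → (-0.86954,-1.18200) → (-0.87,-1.18)
v3: (-2,-3) → rotate → (-1.15539,-3.41542) → ×s → (-0.52956,-1.56540) → (-0.53,-1.57)
v4: (0.5,-4) → rotate → (1.51824,-3.73429) → ×s → (0.69586,-1.71155) → (0.70,-1.71)
v5: (3,-3) → rotate → (3.67423,-2.12132) → ×s → (1.68402,-0.97227) → (1.68,-0.97)
v6: (1,4.5) → rotate → (-0.19876,4.60549) → ×s → (-0.09110,2.11085) → (-0.09,2.11)

Cross-section at z=2.5: (-2.30,1.52) (-0.87,-1.18) (-0.53,-1.57) (0.70,-1.71) (1.68,-0.97) (-0.09,2.11)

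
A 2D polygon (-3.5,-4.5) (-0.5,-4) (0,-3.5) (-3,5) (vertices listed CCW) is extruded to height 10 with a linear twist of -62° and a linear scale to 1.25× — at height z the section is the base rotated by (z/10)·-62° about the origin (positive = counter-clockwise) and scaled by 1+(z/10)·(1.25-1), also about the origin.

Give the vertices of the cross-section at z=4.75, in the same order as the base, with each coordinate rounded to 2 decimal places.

t = z/height = 4.75/10 = 0.475
s = 1 + (scale-1)·z/height = 1 + (1.25-1)·4.75/10 = 1.118750
θ = twist·z/height = -62°·4.75/10 = -29.4500° = -0.513999 rad
cos θ = 0.870785, sin θ = -0.491664 (intermediates below are computed at full precision and shown rounded to 5 d.p.)
v1: (-3.5,-4.5) → rotate → (-5.26024,-2.19771) → ×s → (-5.88489,-2.45869) → (-5.88,-2.46)
v2: (-0.5,-4) → rotate → (-2.40205,-3.23731) → ×s → (-2.68729,-3.62174) → (-2.69,-3.62)
v3: (0,-3.5) → rotate → (-1.72082,-3.04775) → ×s → (-1.92517,-3.40967) → (-1.93,-3.41)
v4: (-3,5) → rotate → (-0.15404,5.82892) → ×s → (-0.17233,6.52110) → (-0.17,6.52)

Cross-section at z=4.75: (-5.88,-2.46) (-2.69,-3.62) (-1.93,-3.41) (-0.17,6.52)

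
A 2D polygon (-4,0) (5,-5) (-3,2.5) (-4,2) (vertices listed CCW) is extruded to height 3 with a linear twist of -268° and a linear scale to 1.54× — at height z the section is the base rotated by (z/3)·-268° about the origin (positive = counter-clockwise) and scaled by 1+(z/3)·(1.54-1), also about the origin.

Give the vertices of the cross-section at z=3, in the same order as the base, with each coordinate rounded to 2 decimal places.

Cross-section at z=3: (0.21,-6.16) (7.43,7.96) (-3.69,-4.75) (-2.86,-6.26)

t = z/height = 3/3 = 1
s = 1 + (scale-1)·z/height = 1 + (1.54-1)·3/3 = 1.540000
θ = twist·z/height = -268°·3/3 = -268.0000° = -4.677482 rad
cos θ = -0.034899, sin θ = 0.999391 (intermediates below are computed at full precision and shown rounded to 5 d.p.)
v1: (-4,0) → rotate → (0.13960,-3.99756) → ×s → (0.21498,-6.15625) → (0.21,-6.16)
v2: (5,-5) → rotate → (4.82246,5.17145) → ×s → (7.42658,7.96404) → (7.43,7.96)
v3: (-3,2.5) → rotate → (-2.39378,-3.08542) → ×s → (-3.68642,-4.75155) → (-3.69,-4.75)
v4: (-4,2) → rotate → (-1.85918,-4.06736) → ×s → (-2.86314,-6.26374) → (-2.86,-6.26)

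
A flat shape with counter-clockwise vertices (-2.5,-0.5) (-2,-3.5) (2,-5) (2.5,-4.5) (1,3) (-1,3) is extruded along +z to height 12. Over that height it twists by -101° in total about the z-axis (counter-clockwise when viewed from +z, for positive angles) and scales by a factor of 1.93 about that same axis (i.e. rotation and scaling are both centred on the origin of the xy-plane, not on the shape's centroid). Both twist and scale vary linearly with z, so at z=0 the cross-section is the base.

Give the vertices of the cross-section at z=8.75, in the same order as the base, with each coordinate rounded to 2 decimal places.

Cross-section at z=8.75: (-1.99,3.79) (-6.58,1.57) (-7.11,-5.58) (-6.06,-6.15) (5.30,-0.19) (4.36,3.03)

t = z/height = 8.75/12 = 0.729167
s = 1 + (scale-1)·z/height = 1 + (1.93-1)·8.75/12 = 1.678125
θ = twist·z/height = -101°·8.75/12 = -73.6458° = -1.285362 rad
cos θ = 0.281574, sin θ = -0.959540 (intermediates below are computed at full precision and shown rounded to 5 d.p.)
v1: (-2.5,-0.5) → rotate → (-1.18370,2.25806) → ×s → (-1.98640,3.78931) → (-1.99,3.79)
v2: (-2,-3.5) → rotate → (-3.92154,0.93357) → ×s → (-6.58083,1.56665) → (-6.58,1.57)
v3: (2,-5) → rotate → (-4.23455,-3.32695) → ×s → (-7.10610,-5.58304) → (-7.11,-5.58)
v4: (2.5,-4.5) → rotate → (-3.61399,-3.66593) → ×s → (-6.06473,-6.15189) → (-6.06,-6.15)
v5: (1,3) → rotate → (3.16019,-0.11482) → ×s → (5.30320,-0.19268) → (5.30,-0.19)
v6: (-1,3) → rotate → (2.59704,1.80426) → ×s → (4.35817,3.02778) → (4.36,3.03)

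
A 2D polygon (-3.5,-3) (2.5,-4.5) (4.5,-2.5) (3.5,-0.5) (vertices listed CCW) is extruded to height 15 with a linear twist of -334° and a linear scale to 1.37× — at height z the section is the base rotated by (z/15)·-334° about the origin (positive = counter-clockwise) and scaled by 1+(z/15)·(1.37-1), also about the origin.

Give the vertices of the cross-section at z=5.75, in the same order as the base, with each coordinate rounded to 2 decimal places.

Cross-section at z=5.75: (-0.24,5.26) (-5.81,0.92) (-5.41,-2.29) (-2.91,-2.80)

t = z/height = 5.75/15 = 0.383333
s = 1 + (scale-1)·z/height = 1 + (1.37-1)·5.75/15 = 1.141833
θ = twist·z/height = -334°·5.75/15 = -128.0333° = -2.234603 rad
cos θ = -0.616120, sin θ = -0.787652 (intermediates below are computed at full precision and shown rounded to 5 d.p.)
v1: (-3.5,-3) → rotate → (-0.20654,4.60514) → ×s → (-0.23583,5.25831) → (-0.24,5.26)
v2: (2.5,-4.5) → rotate → (-5.08474,0.80341) → ×s → (-5.80592,0.91736) → (-5.81,0.92)
v3: (4.5,-2.5) → rotate → (-4.74167,-2.00414) → ×s → (-5.41420,-2.28839) → (-5.41,-2.29)
v4: (3.5,-0.5) → rotate → (-2.55025,-2.44872) → ×s → (-2.91196,-2.79603) → (-2.91,-2.80)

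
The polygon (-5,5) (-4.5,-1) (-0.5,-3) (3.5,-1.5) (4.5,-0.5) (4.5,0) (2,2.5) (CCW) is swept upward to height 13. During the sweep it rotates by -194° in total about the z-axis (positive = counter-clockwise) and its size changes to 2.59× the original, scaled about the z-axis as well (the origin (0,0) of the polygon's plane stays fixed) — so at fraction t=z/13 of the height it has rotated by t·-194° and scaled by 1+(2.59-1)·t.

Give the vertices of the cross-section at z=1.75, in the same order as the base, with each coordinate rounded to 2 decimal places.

Cross-section at z=1.75: (-2.78,8.12) (-5.44,1.31) (-2.15,-3.00) (3.01,-3.51) (4.64,-2.95) (4.91,-2.40) (3.52,1.66)

t = z/height = 1.75/13 = 0.134615
s = 1 + (scale-1)·z/height = 1 + (2.59-1)·1.75/13 = 1.214038
θ = twist·z/height = -194°·1.75/13 = -26.1154° = -0.455799 rad
cos θ = 0.897909, sin θ = -0.440180 (intermediates below are computed at full precision and shown rounded to 5 d.p.)
v1: (-5,5) → rotate → (-2.28865,6.69045) → ×s → (-2.77850,8.12246) → (-2.78,8.12)
v2: (-4.5,-1) → rotate → (-4.48077,1.08290) → ×s → (-5.43983,1.31468) → (-5.44,1.31)
v3: (-0.5,-3) → rotate → (-1.76950,-2.47364) → ×s → (-2.14824,-3.00309) → (-2.15,-3.00)
v4: (3.5,-1.5) → rotate → (2.48241,-2.88750) → ×s → (3.01374,-3.50553) → (3.01,-3.51)
v5: (4.5,-0.5) → rotate → (3.82050,-2.42977) → ×s → (4.63824,-2.94983) → (4.64,-2.95)
v6: (4.5,0) → rotate → (4.04059,-1.98081) → ×s → (4.90543,-2.40478) → (4.91,-2.40)
v7: (2,2.5) → rotate → (2.89627,1.36441) → ×s → (3.51618,1.65645) → (3.52,1.66)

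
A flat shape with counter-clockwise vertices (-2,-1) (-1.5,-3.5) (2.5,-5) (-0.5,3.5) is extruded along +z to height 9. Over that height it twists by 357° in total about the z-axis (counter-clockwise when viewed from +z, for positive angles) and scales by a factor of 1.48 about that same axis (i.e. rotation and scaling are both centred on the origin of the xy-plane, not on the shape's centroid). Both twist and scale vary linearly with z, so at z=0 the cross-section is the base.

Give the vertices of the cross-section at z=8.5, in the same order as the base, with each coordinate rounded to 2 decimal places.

Cross-section at z=8.5: (-3.24,-0.21) (-3.98,-3.84) (0.53,-8.11) (1.30,4.97)

t = z/height = 8.5/9 = 0.944444
s = 1 + (scale-1)·z/height = 1 + (1.48-1)·8.5/9 = 1.453333
θ = twist·z/height = 357°·8.5/9 = 337.1667° = 5.884668 rad
cos θ = 0.921638, sin θ = -0.388052 (intermediates below are computed at full precision and shown rounded to 5 d.p.)
v1: (-2,-1) → rotate → (-2.23133,-0.14553) → ×s → (-3.24286,-0.21151) → (-3.24,-0.21)
v2: (-1.5,-3.5) → rotate → (-2.74064,-2.64365) → ×s → (-3.98306,-3.84211) → (-3.98,-3.84)
v3: (2.5,-5) → rotate → (0.36383,-5.57832) → ×s → (0.52877,-8.10715) → (0.53,-8.11)
v4: (-0.5,3.5) → rotate → (0.89736,3.41976) → ×s → (1.30417,4.97005) → (1.30,4.97)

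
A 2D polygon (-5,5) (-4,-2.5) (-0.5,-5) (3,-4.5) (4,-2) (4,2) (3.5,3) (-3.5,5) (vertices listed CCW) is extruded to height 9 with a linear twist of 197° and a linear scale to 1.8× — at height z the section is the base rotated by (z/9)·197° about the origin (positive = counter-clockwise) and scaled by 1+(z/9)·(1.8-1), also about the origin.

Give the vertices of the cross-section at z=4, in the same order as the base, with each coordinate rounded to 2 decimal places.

Cross-section at z=4: (-7.06,-6.48) (3.15,-5.56) (6.74,-0.97) (6.27,3.80) (2.94,5.30) (-2.48,5.53) (-3.86,4.91) (-6.97,-4.45)

t = z/height = 4/9 = 0.444444
s = 1 + (scale-1)·z/height = 1 + (1.8-1)·4/9 = 1.355556
θ = twist·z/height = 197°·4/9 = 87.5556° = 1.528133 rad
cos θ = 0.042651, sin θ = 0.999090 (intermediates below are computed at full precision and shown rounded to 5 d.p.)
v1: (-5,5) → rotate → (-5.20870,-4.78220) → ×s → (-7.06069,-6.48253) → (-7.06,-6.48)
v2: (-4,-2.5) → rotate → (2.32712,-4.10299) → ×s → (3.15454,-5.56183) → (3.15,-5.56)
v3: (-0.5,-5) → rotate → (4.97412,-0.71280) → ×s → (6.74270,-0.96624) → (6.74,-0.97)
v4: (3,-4.5) → rotate → (4.62386,2.80534) → ×s → (6.26790,3.80280) → (6.27,3.80)
v5: (4,-2) → rotate → (2.16878,3.91106) → ×s → (2.93991,5.30166) → (2.94,5.30)
v6: (4,2) → rotate → (-1.82758,4.08166) → ×s → (-2.47738,5.53292) → (-2.48,5.53)
v7: (3.5,3) → rotate → (-2.84799,3.62477) → ×s → (-3.86061,4.91357) → (-3.86,4.91)
v8: (-3.5,5) → rotate → (-5.14473,-3.28356) → ×s → (-6.97396,-4.45105) → (-6.97,-4.45)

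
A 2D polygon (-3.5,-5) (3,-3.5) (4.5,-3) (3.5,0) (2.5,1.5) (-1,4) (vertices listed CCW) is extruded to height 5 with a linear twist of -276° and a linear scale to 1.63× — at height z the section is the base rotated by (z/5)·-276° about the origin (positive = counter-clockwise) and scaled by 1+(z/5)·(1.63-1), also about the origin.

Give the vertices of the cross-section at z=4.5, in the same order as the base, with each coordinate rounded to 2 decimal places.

Cross-section at z=4.5: (9.30,-2.22) (3.37,6.39) (1.78,8.29) (-2.02,5.10) (-3.63,2.78) (-5.25,-3.76)

t = z/height = 4.5/5 = 0.9
s = 1 + (scale-1)·z/height = 1 + (1.63-1)·4.5/5 = 1.567000
θ = twist·z/height = -276°·4.5/5 = -248.4000° = -4.335398 rad
cos θ = -0.368125, sin θ = 0.929776 (intermediates below are computed at full precision and shown rounded to 5 d.p.)
v1: (-3.5,-5) → rotate → (5.93732,-1.41359) → ×s → (9.30378,-2.21510) → (9.30,-2.22)
v2: (3,-3.5) → rotate → (2.14984,4.07777) → ×s → (3.36881,6.38986) → (3.37,6.39)
v3: (4.5,-3) → rotate → (1.13277,5.28837) → ×s → (1.77505,8.28687) → (1.78,8.29)
v4: (3.5,0) → rotate → (-1.28844,3.25422) → ×s → (-2.01898,5.09936) → (-2.02,5.10)
v5: (2.5,1.5) → rotate → (-2.31498,1.77225) → ×s → (-3.62757,2.77712) → (-3.63,2.78)
v6: (-1,4) → rotate → (-3.35098,-2.40227) → ×s → (-5.25099,-3.76436) → (-5.25,-3.76)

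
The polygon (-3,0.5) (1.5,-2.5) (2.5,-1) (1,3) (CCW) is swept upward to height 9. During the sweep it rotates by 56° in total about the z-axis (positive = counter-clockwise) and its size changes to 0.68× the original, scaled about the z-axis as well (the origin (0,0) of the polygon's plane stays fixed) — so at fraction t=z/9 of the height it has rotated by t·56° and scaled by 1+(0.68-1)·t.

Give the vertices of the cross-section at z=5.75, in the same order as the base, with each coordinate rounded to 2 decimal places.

t = z/height = 5.75/9 = 0.638889
s = 1 + (scale-1)·z/height = 1 + (0.68-1)·5.75/9 = 0.795556
θ = twist·z/height = 56°·5.75/9 = 35.7778° = 0.624440 rad
cos θ = 0.811291, sin θ = 0.584643 (intermediates below are computed at full precision and shown rounded to 5 d.p.)
v1: (-3,0.5) → rotate → (-2.72619,-1.34828) → ×s → (-2.16884,-1.07263) → (-2.17,-1.07)
v2: (1.5,-2.5) → rotate → (2.67854,-1.15126) → ×s → (2.13093,-0.91589) → (2.13,-0.92)
v3: (2.5,-1) → rotate → (2.61287,0.65032) → ×s → (2.07868,0.51736) → (2.08,0.52)
v4: (1,3) → rotate → (-0.94264,3.01851) → ×s → (-0.74992,2.40140) → (-0.75,2.40)

Cross-section at z=5.75: (-2.17,-1.07) (2.13,-0.92) (2.08,0.52) (-0.75,2.40)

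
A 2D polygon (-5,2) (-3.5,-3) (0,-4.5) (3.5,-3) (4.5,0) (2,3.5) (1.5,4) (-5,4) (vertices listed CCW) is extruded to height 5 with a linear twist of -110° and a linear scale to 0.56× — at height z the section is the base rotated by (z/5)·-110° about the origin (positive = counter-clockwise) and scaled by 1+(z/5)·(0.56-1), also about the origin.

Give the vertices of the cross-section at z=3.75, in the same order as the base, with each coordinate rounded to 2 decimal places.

Cross-section at z=3.75: (0.89,3.50) (-2.30,2.06) (-2.99,-0.39) (-1.69,-2.59) (0.39,-2.99) (2.50,-1.02) (2.79,-0.65) (2.22,3.67)

t = z/height = 3.75/5 = 0.75
s = 1 + (scale-1)·z/height = 1 + (0.56-1)·3.75/5 = 0.670000
θ = twist·z/height = -110°·3.75/5 = -82.5000° = -1.439897 rad
cos θ = 0.130526, sin θ = -0.991445 (intermediates below are computed at full precision and shown rounded to 5 d.p.)
v1: (-5,2) → rotate → (1.33026,5.21828) → ×s → (0.89127,3.49625) → (0.89,3.50)
v2: (-3.5,-3) → rotate → (-3.43118,3.07848) → ×s → (-2.29889,2.06258) → (-2.30,2.06)
v3: (0,-4.5) → rotate → (-4.46150,-0.58737) → ×s → (-2.98921,-0.39354) → (-2.99,-0.39)
v4: (3.5,-3) → rotate → (-2.51749,-3.86164) → ×s → (-1.68672,-2.58730) → (-1.69,-2.59)
v5: (4.5,0) → rotate → (0.58737,-4.46150) → ×s → (0.39354,-2.98921) → (0.39,-2.99)
v6: (2,3.5) → rotate → (3.73111,-1.52605) → ×s → (2.49984,-1.02245) → (2.50,-1.02)
v7: (1.5,4) → rotate → (4.16157,-0.96506) → ×s → (2.78825,-0.64659) → (2.79,-0.65)
v8: (-5,4) → rotate → (3.31315,5.47933) → ×s → (2.21981,3.67115) → (2.22,3.67)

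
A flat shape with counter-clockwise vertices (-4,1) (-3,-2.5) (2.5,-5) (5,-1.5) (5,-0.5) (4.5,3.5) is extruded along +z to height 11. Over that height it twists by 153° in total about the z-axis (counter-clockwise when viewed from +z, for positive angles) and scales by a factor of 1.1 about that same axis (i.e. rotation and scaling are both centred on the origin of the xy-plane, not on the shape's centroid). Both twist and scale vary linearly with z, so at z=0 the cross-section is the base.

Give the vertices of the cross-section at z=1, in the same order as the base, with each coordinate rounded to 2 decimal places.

t = z/height = 1/11 = 0.0909091
s = 1 + (scale-1)·z/height = 1 + (1.1-1)·1/11 = 1.009091
θ = twist·z/height = 153°·1/11 = 13.9091° = 0.242759 rad
cos θ = 0.970678, sin θ = 0.240382 (intermediates below are computed at full precision and shown rounded to 5 d.p.)
v1: (-4,1) → rotate → (-4.12310,0.00915) → ×s → (-4.16058,0.00923) → (-4.16,0.01)
v2: (-3,-2.5) → rotate → (-2.31108,-3.14784) → ×s → (-2.33209,-3.17646) → (-2.33,-3.18)
v3: (2.5,-5) → rotate → (3.62861,-4.25244) → ×s → (3.66159,-4.29110) → (3.66,-4.29)
v4: (5,-1.5) → rotate → (5.21396,-0.25411) → ×s → (5.26136,-0.25642) → (5.26,-0.26)
v5: (5,-0.5) → rotate → (4.97358,0.71657) → ×s → (5.01880,0.72309) → (5.02,0.72)
v6: (4.5,3.5) → rotate → (3.52672,4.47909) → ×s → (3.55878,4.51981) → (3.56,4.52)

Cross-section at z=1: (-4.16,0.01) (-2.33,-3.18) (3.66,-4.29) (5.26,-0.26) (5.02,0.72) (3.56,4.52)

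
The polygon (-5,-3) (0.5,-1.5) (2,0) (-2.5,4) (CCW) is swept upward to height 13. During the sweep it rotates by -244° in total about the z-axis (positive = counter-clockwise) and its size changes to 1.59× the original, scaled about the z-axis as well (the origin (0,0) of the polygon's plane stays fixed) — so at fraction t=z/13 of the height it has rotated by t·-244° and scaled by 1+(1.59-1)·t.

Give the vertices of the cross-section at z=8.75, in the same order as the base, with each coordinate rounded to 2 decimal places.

Cross-section at z=8.75: (5.58,5.93) (-1.24,1.83) (-2.69,-0.76) (4.88,-4.43)

t = z/height = 8.75/13 = 0.673077
s = 1 + (scale-1)·z/height = 1 + (1.59-1)·8.75/13 = 1.397115
θ = twist·z/height = -244°·8.75/13 = -164.2308° = -2.866368 rad
cos θ = -0.962364, sin θ = -0.271763 (intermediates below are computed at full precision and shown rounded to 5 d.p.)
v1: (-5,-3) → rotate → (3.99653,4.24591) → ×s → (5.58361,5.93203) → (5.58,5.93)
v2: (0.5,-1.5) → rotate → (-0.88883,1.30766) → ×s → (-1.24179,1.82696) → (-1.24,1.83)
v3: (2,0) → rotate → (-1.92473,-0.54353) → ×s → (-2.68907,-0.75937) → (-2.69,-0.76)
v4: (-2.5,4) → rotate → (3.49296,-3.17005) → ×s → (4.88007,-4.42892) → (4.88,-4.43)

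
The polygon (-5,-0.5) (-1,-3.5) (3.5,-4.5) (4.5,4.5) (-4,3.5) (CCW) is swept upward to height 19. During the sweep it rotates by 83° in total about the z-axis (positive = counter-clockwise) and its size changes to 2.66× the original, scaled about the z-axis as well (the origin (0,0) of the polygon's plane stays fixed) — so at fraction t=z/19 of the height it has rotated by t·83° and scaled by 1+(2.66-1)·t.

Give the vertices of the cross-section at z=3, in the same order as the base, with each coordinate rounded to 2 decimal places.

Cross-section at z=3: (-6.00,-2.05) (-0.23,-4.59) (5.59,-4.53) (4.24,6.82) (-5.92,3.16)

t = z/height = 3/19 = 0.157895
s = 1 + (scale-1)·z/height = 1 + (2.66-1)·3/19 = 1.262105
θ = twist·z/height = 83°·3/19 = 13.1053° = 0.228730 rad
cos θ = 0.973955, sin θ = 0.226741 (intermediates below are computed at full precision and shown rounded to 5 d.p.)
v1: (-5,-0.5) → rotate → (-4.75641,-1.62068) → ×s → (-6.00308,-2.04547) → (-6.00,-2.05)
v2: (-1,-3.5) → rotate → (-0.18036,-3.63558) → ×s → (-0.22764,-4.58849) → (-0.23,-4.59)
v3: (3.5,-4.5) → rotate → (4.42918,-3.58921) → ×s → (5.59009,-4.52996) → (5.59,-4.53)
v4: (4.5,4.5) → rotate → (3.36246,5.40313) → ×s → (4.24378,6.81932) → (4.24,6.82)
v5: (-4,3.5) → rotate → (-4.68941,2.50188) → ×s → (-5.91853,3.15764) → (-5.92,3.16)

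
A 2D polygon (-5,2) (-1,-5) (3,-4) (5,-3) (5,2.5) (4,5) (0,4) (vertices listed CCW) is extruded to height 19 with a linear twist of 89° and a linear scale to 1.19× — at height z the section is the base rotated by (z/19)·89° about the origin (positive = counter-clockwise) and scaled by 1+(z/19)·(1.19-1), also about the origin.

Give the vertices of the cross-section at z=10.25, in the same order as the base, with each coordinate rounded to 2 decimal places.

Cross-section at z=10.25: (-5.33,-2.62) (3.36,-4.51) (5.49,-0.49) (6.15,1.88) (1.64,5.94) (-1.15,6.97) (-3.28,2.95)

t = z/height = 10.25/19 = 0.539474
s = 1 + (scale-1)·z/height = 1 + (1.19-1)·10.25/19 = 1.102500
θ = twist·z/height = 89°·10.25/19 = 48.0132° = 0.837988 rad
cos θ = 0.668960, sin θ = 0.743298 (intermediates below are computed at full precision and shown rounded to 5 d.p.)
v1: (-5,2) → rotate → (-4.83140,-2.37857) → ×s → (-5.32661,-2.62238) → (-5.33,-2.62)
v2: (-1,-5) → rotate → (3.04753,-4.08810) → ×s → (3.35990,-4.50713) → (3.36,-4.51)
v3: (3,-4) → rotate → (4.98007,-0.44594) → ×s → (5.49053,-0.49165) → (5.49,-0.49)
v4: (5,-3) → rotate → (5.57470,1.70961) → ×s → (6.14610,1.88485) → (6.15,1.88)
v5: (5,2.5) → rotate → (1.48655,5.38889) → ×s → (1.63893,5.94125) → (1.64,5.94)
v6: (4,5) → rotate → (-1.04065,6.31799) → ×s → (-1.14732,6.96559) → (-1.15,6.97)
v7: (0,4) → rotate → (-2.97319,2.67584) → ×s → (-3.27795,2.95011) → (-3.28,2.95)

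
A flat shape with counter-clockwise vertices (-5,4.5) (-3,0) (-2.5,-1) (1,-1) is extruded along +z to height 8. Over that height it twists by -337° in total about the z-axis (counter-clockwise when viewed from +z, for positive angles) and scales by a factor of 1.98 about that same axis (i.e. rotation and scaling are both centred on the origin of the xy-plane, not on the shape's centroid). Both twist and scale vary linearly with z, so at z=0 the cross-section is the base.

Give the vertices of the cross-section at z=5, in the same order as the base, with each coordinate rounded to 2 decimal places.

t = z/height = 5/8 = 0.625
s = 1 + (scale-1)·z/height = 1 + (1.98-1)·5/8 = 1.612500
θ = twist·z/height = -337°·5/8 = -210.6250° = -3.676100 rad
cos θ = -0.860520, sin θ = 0.509417 (intermediates below are computed at full precision and shown rounded to 5 d.p.)
v1: (-5,4.5) → rotate → (2.01022,-6.41942) → ×s → (3.24148,-10.35132) → (3.24,-10.35)
v2: (-3,0) → rotate → (2.58156,-1.52825) → ×s → (4.16276,-2.46430) → (4.16,-2.46)
v3: (-2.5,-1) → rotate → (2.66072,-0.41302) → ×s → (4.29041,-0.66600) → (4.29,-0.67)
v4: (1,-1) → rotate → (-0.35110,1.36994) → ×s → (-0.56615,2.20902) → (-0.57,2.21)

Cross-section at z=5: (3.24,-10.35) (4.16,-2.46) (4.29,-0.67) (-0.57,2.21)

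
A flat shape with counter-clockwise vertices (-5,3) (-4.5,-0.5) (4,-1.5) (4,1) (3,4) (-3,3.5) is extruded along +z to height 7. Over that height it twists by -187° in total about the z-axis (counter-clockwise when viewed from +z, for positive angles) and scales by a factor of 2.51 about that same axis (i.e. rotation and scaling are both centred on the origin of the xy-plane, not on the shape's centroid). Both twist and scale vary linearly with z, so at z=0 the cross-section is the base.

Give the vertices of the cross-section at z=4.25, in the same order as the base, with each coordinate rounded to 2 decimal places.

t = z/height = 4.25/7 = 0.607143
s = 1 + (scale-1)·z/height = 1 + (2.51-1)·4.25/7 = 1.916786
θ = twist·z/height = -187°·4.25/7 = -113.5357° = -1.981572 rad
cos θ = -0.399321, sin θ = -0.916811 (intermediates below are computed at full precision and shown rounded to 5 d.p.)
v1: (-5,3) → rotate → (4.74704,3.38609) → ×s → (9.09905,6.49042) → (9.10,6.49)
v2: (-4.5,-0.5) → rotate → (1.33854,4.32531) → ×s → (2.56569,8.29070) → (2.57,8.29)
v3: (4,-1.5) → rotate → (-2.97250,-3.06826) → ×s → (-5.69764,-5.88121) → (-5.70,-5.88)
v4: (4,1) → rotate → (-0.68047,-4.06657) → ×s → (-1.30432,-7.79474) → (-1.30,-7.79)
v5: (3,4) → rotate → (2.46928,-4.34772) → ×s → (4.73309,-8.33364) → (4.73,-8.33)
v6: (-3,3.5) → rotate → (4.40680,1.35281) → ×s → (8.44689,2.59305) → (8.45,2.59)

Cross-section at z=4.25: (9.10,6.49) (2.57,8.29) (-5.70,-5.88) (-1.30,-7.79) (4.73,-8.33) (8.45,2.59)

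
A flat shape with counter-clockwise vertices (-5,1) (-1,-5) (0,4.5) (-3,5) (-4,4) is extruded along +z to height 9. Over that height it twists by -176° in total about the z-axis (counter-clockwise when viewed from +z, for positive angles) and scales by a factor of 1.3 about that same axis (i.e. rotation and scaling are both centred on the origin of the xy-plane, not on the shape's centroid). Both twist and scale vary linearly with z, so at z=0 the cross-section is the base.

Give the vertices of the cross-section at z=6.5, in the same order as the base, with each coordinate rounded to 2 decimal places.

Cross-section at z=6.5: (4.64,4.12) (-4.12,4.64) (4.37,-3.30) (7.05,-0.76) (6.82,0.94)

t = z/height = 6.5/9 = 0.722222
s = 1 + (scale-1)·z/height = 1 + (1.3-1)·6.5/9 = 1.216667
θ = twist·z/height = -176°·6.5/9 = -127.1111° = -2.218507 rad
cos θ = -0.603363, sin θ = -0.797467 (intermediates below are computed at full precision and shown rounded to 5 d.p.)
v1: (-5,1) → rotate → (3.81428,3.38397) → ×s → (4.64071,4.11717) → (4.64,4.12)
v2: (-1,-5) → rotate → (-3.38397,3.81428) → ×s → (-4.11717,4.64071) → (-4.12,4.64)
v3: (0,4.5) → rotate → (3.58860,-2.71513) → ×s → (4.36613,-3.30341) → (4.37,-3.30)
v4: (-3,5) → rotate → (5.79742,-0.62441) → ×s → (7.05353,-0.75970) → (7.05,-0.76)
v5: (-4,4) → rotate → (5.60332,0.77642) → ×s → (6.81737,0.94464) → (6.82,0.94)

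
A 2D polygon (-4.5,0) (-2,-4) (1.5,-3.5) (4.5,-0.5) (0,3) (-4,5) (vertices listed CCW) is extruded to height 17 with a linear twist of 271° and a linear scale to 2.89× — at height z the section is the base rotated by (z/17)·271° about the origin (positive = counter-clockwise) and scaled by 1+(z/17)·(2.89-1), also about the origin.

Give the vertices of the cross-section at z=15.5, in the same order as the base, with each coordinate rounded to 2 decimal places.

Cross-section at z=15.5: (4.77,11.29) (-7.91,9.26) (-10.37,-0.05) (-6.03,-10.76) (7.53,-3.18) (16.78,4.73)

t = z/height = 15.5/17 = 0.911765
s = 1 + (scale-1)·z/height = 1 + (2.89-1)·15.5/17 = 2.723235
θ = twist·z/height = 271°·15.5/17 = 247.0882° = 4.312503 rad
cos θ = -0.389313, sin θ = -0.921105 (intermediates below are computed at full precision and shown rounded to 5 d.p.)
v1: (-4.5,0) → rotate → (1.75191,4.14497) → ×s → (4.77086,11.28774) → (4.77,11.29)
v2: (-2,-4) → rotate → (-2.90580,3.39946) → ×s → (-7.91317,9.25754) → (-7.91,9.26)
v3: (1.5,-3.5) → rotate → (-3.80784,-0.01906) → ×s → (-10.36964,-0.05191) → (-10.37,-0.05)
v4: (4.5,-0.5) → rotate → (-2.21246,-3.95032) → ×s → (-6.02505,-10.75765) → (-6.03,-10.76)
v5: (0,3) → rotate → (2.76332,-1.16794) → ×s → (7.52516,-3.18057) → (7.53,-3.18)
v6: (-4,5) → rotate → (6.16278,1.73786) → ×s → (16.78270,4.73259) → (16.78,4.73)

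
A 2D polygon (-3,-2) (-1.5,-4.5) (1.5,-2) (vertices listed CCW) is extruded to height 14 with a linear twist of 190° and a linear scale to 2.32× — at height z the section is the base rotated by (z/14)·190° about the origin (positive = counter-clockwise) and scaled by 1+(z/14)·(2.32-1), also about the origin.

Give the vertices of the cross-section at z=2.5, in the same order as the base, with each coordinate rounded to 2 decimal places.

Cross-section at z=2.5: (-1.70,-4.12) (1.57,-5.65) (2.92,-1.02)

t = z/height = 2.5/14 = 0.178571
s = 1 + (scale-1)·z/height = 1 + (2.32-1)·2.5/14 = 1.235714
θ = twist·z/height = 190°·2.5/14 = 33.9286° = 0.592165 rad
cos θ = 0.829734, sin θ = 0.558159 (intermediates below are computed at full precision and shown rounded to 5 d.p.)
v1: (-3,-2) → rotate → (-1.37288,-3.33394) → ×s → (-1.69649,-4.11980) → (-1.70,-4.12)
v2: (-1.5,-4.5) → rotate → (1.26711,-4.57104) → ×s → (1.56579,-5.64850) → (1.57,-5.65)
v3: (1.5,-2) → rotate → (2.36092,-0.82223) → ×s → (2.91742,-1.01604) → (2.92,-1.02)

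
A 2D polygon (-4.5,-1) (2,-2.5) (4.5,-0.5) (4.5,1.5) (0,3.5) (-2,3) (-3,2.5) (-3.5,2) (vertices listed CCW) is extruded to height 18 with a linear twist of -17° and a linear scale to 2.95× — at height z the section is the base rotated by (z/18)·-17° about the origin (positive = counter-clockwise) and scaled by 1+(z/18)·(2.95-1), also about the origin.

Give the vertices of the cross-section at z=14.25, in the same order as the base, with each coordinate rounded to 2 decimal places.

t = z/height = 14.25/18 = 0.791667
s = 1 + (scale-1)·z/height = 1 + (2.95-1)·14.25/18 = 2.543750
θ = twist·z/height = -17°·14.25/18 = -13.4583° = -0.234892 rad
cos θ = 0.972539, sin θ = -0.232738 (intermediates below are computed at full precision and shown rounded to 5 d.p.)
v1: (-4.5,-1) → rotate → (-4.60917,0.07478) → ×s → (-11.72457,0.19023) → (-11.72,0.19)
v2: (2,-2.5) → rotate → (1.36323,-2.89682) → ×s → (3.46773,-7.36880) → (3.47,-7.37)
v3: (4.5,-0.5) → rotate → (4.26006,-1.53359) → ×s → (10.83652,-3.90107) → (10.84,-3.90)
v4: (4.5,1.5) → rotate → (4.72553,0.41149) → ×s → (12.02058,1.04672) → (12.02,1.05)
v5: (0,3.5) → rotate → (0.81458,3.40389) → ×s → (2.07210,8.65864) → (2.07,8.66)
v6: (-2,3) → rotate → (-1.24686,3.38309) → ×s → (-3.17171,8.60575) → (-3.17,8.61)
v7: (-3,2.5) → rotate → (-2.33577,3.12956) → ×s → (-5.94162,7.96083) → (-5.94,7.96)
v8: (-3.5,2) → rotate → (-2.93841,2.75966) → ×s → (-7.47458,7.01989) → (-7.47,7.02)

Cross-section at z=14.25: (-11.72,0.19) (3.47,-7.37) (10.84,-3.90) (12.02,1.05) (2.07,8.66) (-3.17,8.61) (-5.94,7.96) (-7.47,7.02)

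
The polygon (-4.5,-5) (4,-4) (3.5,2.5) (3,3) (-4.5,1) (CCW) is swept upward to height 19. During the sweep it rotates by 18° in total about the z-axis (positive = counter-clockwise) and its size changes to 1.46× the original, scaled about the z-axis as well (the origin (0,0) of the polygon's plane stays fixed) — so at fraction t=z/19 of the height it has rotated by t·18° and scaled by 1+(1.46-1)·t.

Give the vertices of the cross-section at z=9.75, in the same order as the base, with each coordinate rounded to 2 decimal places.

Cross-section at z=9.75: (-4.50,-6.99) (5.67,-4.09) (3.77,3.74) (3.06,4.26) (-5.69,0.33)

t = z/height = 9.75/19 = 0.513158
s = 1 + (scale-1)·z/height = 1 + (1.46-1)·9.75/19 = 1.236053
θ = twist·z/height = 18°·9.75/19 = 9.2368° = 0.161213 rad
cos θ = 0.987033, sin θ = 0.160516 (intermediates below are computed at full precision and shown rounded to 5 d.p.)
v1: (-4.5,-5) → rotate → (-3.63907,-5.65749) → ×s → (-4.49808,-6.99295) → (-4.50,-6.99)
v2: (4,-4) → rotate → (4.59020,-3.30607) → ×s → (5.67372,-4.08648) → (5.67,-4.09)
v3: (3.5,2.5) → rotate → (3.05333,3.02939) → ×s → (3.77407,3.74448) → (3.77,3.74)
v4: (3,3) → rotate → (2.47955,3.44265) → ×s → (3.06486,4.25529) → (3.06,4.26)
v5: (-4.5,1) → rotate → (-4.60217,0.26471) → ×s → (-5.68852,0.32720) → (-5.69,0.33)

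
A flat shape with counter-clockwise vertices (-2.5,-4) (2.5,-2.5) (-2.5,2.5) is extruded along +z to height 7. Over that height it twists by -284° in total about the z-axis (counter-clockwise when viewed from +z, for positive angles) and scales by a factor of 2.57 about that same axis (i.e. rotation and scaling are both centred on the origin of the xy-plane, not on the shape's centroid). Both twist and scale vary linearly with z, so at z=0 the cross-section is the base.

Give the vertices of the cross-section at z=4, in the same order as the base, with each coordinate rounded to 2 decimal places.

Cross-section at z=4: (2.21,8.67) (-5.96,3.07) (5.96,-3.07)

t = z/height = 4/7 = 0.571429
s = 1 + (scale-1)·z/height = 1 + (2.57-1)·4/7 = 1.897143
θ = twist·z/height = -284°·4/7 = -162.2857° = -2.832420 rad
cos θ = -0.952586, sin θ = -0.304271 (intermediates below are computed at full precision and shown rounded to 5 d.p.)
v1: (-2.5,-4) → rotate → (1.16438,4.57102) → ×s → (2.20900,8.67188) → (2.21,8.67)
v2: (2.5,-2.5) → rotate → (-3.14214,1.62079) → ×s → (-5.96109,3.07487) → (-5.96,3.07)
v3: (-2.5,2.5) → rotate → (3.14214,-1.62079) → ×s → (5.96109,-3.07487) → (5.96,-3.07)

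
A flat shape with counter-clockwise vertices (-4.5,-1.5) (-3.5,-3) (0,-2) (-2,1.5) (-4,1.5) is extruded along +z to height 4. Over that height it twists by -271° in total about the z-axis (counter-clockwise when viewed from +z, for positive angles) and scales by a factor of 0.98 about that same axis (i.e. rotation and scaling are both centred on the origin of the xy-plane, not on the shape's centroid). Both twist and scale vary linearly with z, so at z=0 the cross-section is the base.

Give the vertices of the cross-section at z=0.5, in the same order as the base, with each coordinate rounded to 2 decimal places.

t = z/height = 0.5/4 = 0.125
s = 1 + (scale-1)·z/height = 1 + (0.98-1)·0.5/4 = 0.997500
θ = twist·z/height = -271°·0.5/4 = -33.8750° = -0.591230 rad
cos θ = 0.830256, sin θ = -0.557383 (intermediates below are computed at full precision and shown rounded to 5 d.p.)
v1: (-4.5,-1.5) → rotate → (-4.57222,1.26284) → ×s → (-4.56079,1.25968) → (-4.56,1.26)
v2: (-3.5,-3) → rotate → (-4.57804,-0.53993) → ×s → (-4.56660,-0.53858) → (-4.57,-0.54)
v3: (0,-2) → rotate → (-1.11477,-1.66051) → ×s → (-1.11198,-1.65636) → (-1.11,-1.66)
v4: (-2,1.5) → rotate → (-0.82444,2.36015) → ×s → (-0.82238,2.35425) → (-0.82,2.35)
v5: (-4,1.5) → rotate → (-2.48495,3.47491) → ×s → (-2.47874,3.46623) → (-2.48,3.47)

Cross-section at z=0.5: (-4.56,1.26) (-4.57,-0.54) (-1.11,-1.66) (-0.82,2.35) (-2.48,3.47)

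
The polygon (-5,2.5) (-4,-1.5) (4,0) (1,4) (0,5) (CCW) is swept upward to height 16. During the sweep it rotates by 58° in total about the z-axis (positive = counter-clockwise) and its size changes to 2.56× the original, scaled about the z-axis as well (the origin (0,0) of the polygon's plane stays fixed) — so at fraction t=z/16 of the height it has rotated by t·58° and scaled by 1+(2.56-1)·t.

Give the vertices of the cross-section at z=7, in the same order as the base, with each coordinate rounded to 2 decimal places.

t = z/height = 7/16 = 0.4375
s = 1 + (scale-1)·z/height = 1 + (2.56-1)·7/16 = 1.682500
θ = twist·z/height = 58°·7/16 = 25.3750° = 0.442877 rad
cos θ = 0.903522, sin θ = 0.428541 (intermediates below are computed at full precision and shown rounded to 5 d.p.)
v1: (-5,2.5) → rotate → (-5.58896,0.11610) → ×s → (-9.40343,0.19534) → (-9.40,0.20)
v2: (-4,-1.5) → rotate → (-2.97128,-3.06945) → ×s → (-4.99918,-5.16435) → (-5.00,-5.16)
v3: (4,0) → rotate → (3.61409,1.71416) → ×s → (6.08071,2.88408) → (6.08,2.88)
v4: (1,4) → rotate → (-0.81064,4.04263) → ×s → (-1.36390,6.80173) → (-1.36,6.80)
v5: (0,5) → rotate → (-2.14270,4.51761) → ×s → (-3.60510,7.60088) → (-3.61,7.60)

Cross-section at z=7: (-9.40,0.20) (-5.00,-5.16) (6.08,2.88) (-1.36,6.80) (-3.61,7.60)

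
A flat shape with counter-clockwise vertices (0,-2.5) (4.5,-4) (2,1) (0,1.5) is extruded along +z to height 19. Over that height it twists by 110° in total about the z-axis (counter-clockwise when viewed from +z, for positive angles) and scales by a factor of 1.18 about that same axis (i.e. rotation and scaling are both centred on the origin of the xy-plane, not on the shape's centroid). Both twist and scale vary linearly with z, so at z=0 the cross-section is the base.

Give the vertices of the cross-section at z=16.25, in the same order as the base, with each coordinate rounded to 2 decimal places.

t = z/height = 16.25/19 = 0.855263
s = 1 + (scale-1)·z/height = 1 + (1.18-1)·16.25/19 = 1.153947
θ = twist·z/height = 110°·16.25/19 = 94.0789° = 1.641987 rad
cos θ = -0.071131, sin θ = 0.997467 (intermediates below are computed at full precision and shown rounded to 5 d.p.)
v1: (0,-2.5) → rotate → (2.49367,0.17783) → ×s → (2.87756,0.20520) → (2.88,0.21)
v2: (4.5,-4) → rotate → (3.66978,4.77313) → ×s → (4.23473,5.50794) → (4.23,5.51)
v3: (2,1) → rotate → (-1.13973,1.92380) → ×s → (-1.31519,2.21997) → (-1.32,2.22)
v4: (0,1.5) → rotate → (-1.49620,-0.10670) → ×s → (-1.72654,-0.12312) → (-1.73,-0.12)

Cross-section at z=16.25: (2.88,0.21) (4.23,5.51) (-1.32,2.22) (-1.73,-0.12)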